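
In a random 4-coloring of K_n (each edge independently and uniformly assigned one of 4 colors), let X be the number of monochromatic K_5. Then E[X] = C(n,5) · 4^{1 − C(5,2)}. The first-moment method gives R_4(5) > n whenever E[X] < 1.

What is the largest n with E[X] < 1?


We need C(n, 5) · 4^{1 − 10} < 1, i.e. C(n, 5) < 4^{10 − 1} = 262144.
Check values of n near the boundary:
  n = 32: C(32, 5) = 201376; 201376 < 262144? YES
  n = 33: C(33, 5) = 237336; 237336 < 262144? YES
  n = 34: C(34, 5) = 278256; 278256 < 262144? NO
The largest n with C(n, 5) < 262144 is n = 33 (where E[X] = 29667/32768 ≈ 0.9054). Hence R_4(5) > 33, i.e. R_4(5) ≥ 34.

Largest n = 33; hence R_4(5) > 33.


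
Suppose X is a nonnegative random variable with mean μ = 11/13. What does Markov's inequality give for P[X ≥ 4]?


μ = E[X] = 11/13, a = 4.
Markov: P[X ≥ 4] ≤ μ/a = (11/13)/4 = 11/52.
Numerically: ≈ 0.212.
(Since a = 4 > μ = 0.846, the bound 11/52 is < 1 and informative.)

P[X ≥ 4] ≤ 11/52 ≈ 0.212.


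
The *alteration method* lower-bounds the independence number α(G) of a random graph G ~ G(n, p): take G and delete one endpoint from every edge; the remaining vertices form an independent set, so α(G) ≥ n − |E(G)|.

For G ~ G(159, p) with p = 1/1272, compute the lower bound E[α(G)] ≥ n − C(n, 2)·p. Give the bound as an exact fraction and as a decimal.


E[|E(G)|] = C(159, 2)·p = 12561 · (1/1272) = 79/8.
E[α(G)] ≥ n − E[|E(G)|] = 159 − 79/8 = 1193/8.
Numerically: ≈ 149.125.
(This is only a lower bound; the true E[α(G)] may be larger.)

E[α(G)] ≥ 1193/8 ≈ 149.125.


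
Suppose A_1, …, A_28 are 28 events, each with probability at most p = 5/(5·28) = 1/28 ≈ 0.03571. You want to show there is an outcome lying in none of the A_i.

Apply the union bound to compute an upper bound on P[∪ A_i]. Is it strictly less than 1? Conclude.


Union bound: P[∪_{i=1}^{28} A_i] ≤ Σ_i P[A_i] ≤ 28·p = 28·(1/28) = 1.
Numerically: 1 ≈ 1.00000.
Is 1 < 1? NO.
Since the bound 1 is ≥ 1, the union bound is uninformative here; it does NOT by itself certify existence.

28·p = 1 ≈ 1.00000; existence NOT certified by the union bound.


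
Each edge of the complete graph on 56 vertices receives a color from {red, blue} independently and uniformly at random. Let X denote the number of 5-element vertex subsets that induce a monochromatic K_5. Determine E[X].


Let X = Σ_S X_S over the C(56, 5) = 3819816 subsets S of size 5, where X_S = 1 if the K_5 on S is monochromatic.
For a fixed S, the K_5 on S has C(5, 2) = 10 edges. P[all 10 edges red] = (1/2)^10, and likewise for blue, so P[monochromatic] = 2·(1/2)^10 = 2^{1 − 10} = 1/512.
By linearity of expectation: E[X] = C(56, 5) · 2^{1 − 10} = 3819816 · 1/512 = 477477/64.
Numerically: E[X] ≈ 7460.5781.

E[X] = C(56,5)·2^(1−C(5,2)) = 477477/64 ≈ 7460.5781.


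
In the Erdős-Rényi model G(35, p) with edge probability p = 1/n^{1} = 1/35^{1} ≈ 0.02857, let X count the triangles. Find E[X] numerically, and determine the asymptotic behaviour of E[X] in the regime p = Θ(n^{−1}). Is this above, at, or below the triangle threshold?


Number of potential triangles: C(35, 3) = 6545.
Each occurs with probability p³ ≈ (0.02857)³ ≈ 2.332362e-05.
By linearity: E[X] = C(35, 3)·p³ ≈ 6545 · 2.332362e-05 ≈ 0.1527.
Here α = 1, so p = 1/n is exactly at the triangle threshold p ~ 1/n. Asymptotically E[X] → c³/6 = 1³/6 = 1/6 ≈ 0.1667, a bounded constant. In this regime the triangle count is asymptotically Poisson(c³/6).

E[X] ≈ 0.1527; in regime p = Θ(1/n^{1}) E[X] stays bounded (at the triangle threshold p ~ 1/n).


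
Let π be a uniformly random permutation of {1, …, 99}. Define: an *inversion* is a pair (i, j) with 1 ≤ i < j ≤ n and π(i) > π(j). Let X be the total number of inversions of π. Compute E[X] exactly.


Write X = Σ X_I over the C(99, 2) = 4851 pairs i < j, with X_I the indicator of one inversion.
There are 4851 indicators.
For each fixed pair i < j, the values π(i) and π(j) are two distinct elements of {1, …, 99} in uniformly random order; by symmetry P[π(i) > π(j)] = 1/2.
By linearity: E[X] = 4851 · (1/2) = C(99, 2) · (1/2) = 4851/2 = 4851/2 ≈ 2425.500.

E[X] = 4851/2 = 2425.500.


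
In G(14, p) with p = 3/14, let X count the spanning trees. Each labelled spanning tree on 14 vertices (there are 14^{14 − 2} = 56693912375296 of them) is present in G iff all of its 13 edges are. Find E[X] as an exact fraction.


K_14 has 14^{14 − 2} = 56693912375296 labelled spanning trees.
For each such spanning tree H, let X_H = 1 if all 13 edges of H are present in G. Then P[X_H = 1] = p^{13} = (3/14)^{13} = 1594323/793714773254144.
By linearity: E[X] = Σ_H E[X_H] = 56693912375296 · p^{13} = 56693912375296 · 1594323/793714773254144 = 1594323/14.
Numerically: E[X] ≈ 1.139e+05.

E[X] = 56693912375296 · (3/14)^{13} = 1594323/14 ≈ 1.139e+05.


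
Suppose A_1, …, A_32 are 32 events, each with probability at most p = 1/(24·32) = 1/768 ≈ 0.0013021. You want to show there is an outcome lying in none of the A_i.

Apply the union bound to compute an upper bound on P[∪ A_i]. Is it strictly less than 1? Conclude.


Union bound: P[∪_{i=1}^{32} A_i] ≤ Σ_i P[A_i] ≤ 32·p = 32·(1/768) = 1/24.
Numerically: 1/24 ≈ 0.0416667.
Is 1/24 < 1? YES.
Since P[∪ A_i] ≤ 1/24 < 1, the complement has P[∩ A_i^c] ≥ 1 − 1/24 = 23/24 > 0, so some outcome avoids every A_i.

32·p = 1/24 ≈ 0.0416667; existence CERTIFIED by the union bound.


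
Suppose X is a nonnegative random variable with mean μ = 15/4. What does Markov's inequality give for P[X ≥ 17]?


μ = E[X] = 15/4, a = 17.
Markov: P[X ≥ 17] ≤ μ/a = (15/4)/17 = 15/68.
Numerically: ≈ 0.22059.
(Since a = 17 > μ = 3.75000, the bound 15/68 is < 1 and informative.)

P[X ≥ 17] ≤ 15/68 ≈ 0.22059.


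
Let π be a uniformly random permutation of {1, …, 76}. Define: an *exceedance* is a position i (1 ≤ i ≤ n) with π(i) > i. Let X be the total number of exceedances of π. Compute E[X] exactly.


Write X = Σ_{i=1}^{76} X_i, where X_i = 1_{π(i) > i}.
For each fixed i, π(i) is uniform over {1, …, 76} (marginal of a uniform permutation), so P[π(i) > i] = (n − i)/n. Summing: Σ_{i=1}^{76} (n − i)/n = (0 + 1 + … + 75)/76 = 76(76 − 1)/(2·76) = (76 − 1)/2.
Hence E[X] = Σ_{i=1}^{76} (76 − i)/76 = 75/2 ≈ 37.5000.

E[X] = 75/2 = 37.5000.


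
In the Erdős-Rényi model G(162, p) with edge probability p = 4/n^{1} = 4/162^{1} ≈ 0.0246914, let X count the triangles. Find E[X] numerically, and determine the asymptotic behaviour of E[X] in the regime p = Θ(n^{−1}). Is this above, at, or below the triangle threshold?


Number of potential triangles: C(162, 3) = 695520.
Each occurs with probability p³ ≈ (0.0246914)³ ≈ 1.50534114e-05.
By linearity: E[X] = C(162, 3)·p³ ≈ 695520 · 1.50534114e-05 ≈ 10.469949.
Here α = 1, so p = 4/n is exactly at the triangle threshold p ~ 1/n. Asymptotically E[X] → c³/6 = 4³/6 = 32/3 ≈ 10.666667, a bounded constant. In this regime the triangle count is asymptotically Poisson(c³/6).

E[X] ≈ 10.469949; in regime p = Θ(1/n^{1}) E[X] stays bounded (at the triangle threshold p ~ 1/n).


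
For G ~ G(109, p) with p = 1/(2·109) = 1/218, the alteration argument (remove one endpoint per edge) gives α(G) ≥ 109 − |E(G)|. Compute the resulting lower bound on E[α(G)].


E[|E(G)|] = C(109, 2)·p = 5886 · (1/218) = 27.
E[α(G)] ≥ n − E[|E(G)|] = 109 − 27 = 82.
Numerically: ≈ 82.000.
(This is only a lower bound; the true E[α(G)] may be larger.)

E[α(G)] ≥ 82 ≈ 82.000.


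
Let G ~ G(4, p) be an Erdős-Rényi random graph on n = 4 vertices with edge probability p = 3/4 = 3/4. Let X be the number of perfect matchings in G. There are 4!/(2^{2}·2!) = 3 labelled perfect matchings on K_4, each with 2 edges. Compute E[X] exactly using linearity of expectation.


K_4 has 4!/(2^{2}·2!) = 3 labelled perfect matchings.
For each such perfect matching H, let X_H = 1 if all 2 edges of H are present in G. Then P[X_H = 1] = p^{2} = (3/4)^{2} = 9/16.
Summing the indicators: E[X] = Σ_H E[X_H] = 3 · p^{2} = 3 · 9/16 = 27/16.
Numerically: E[X] ≈ 1.6875.

E[X] = 3 · (3/4)^{2} = 27/16 ≈ 1.6875.


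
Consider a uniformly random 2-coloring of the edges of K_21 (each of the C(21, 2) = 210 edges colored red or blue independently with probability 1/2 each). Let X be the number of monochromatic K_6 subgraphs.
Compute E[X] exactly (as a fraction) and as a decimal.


Let X = Σ_S X_S over the C(21, 6) = 54264 subsets S of size 6, where X_S = 1 if the K_6 on S is monochromatic.
For a fixed S, the K_6 on S has C(6, 2) = 15 edges. P[all 15 edges red] = (1/2)^15, and likewise for blue, so P[monochromatic] = 2·(1/2)^15 = 2^{1 − 15} = 1/16384.
By linearity: E[X] = C(21, 6) · 2^{1 − 15} = 54264 · 1/16384 = 6783/2048.
Numerically: E[X] ≈ 3.312.

E[X] = C(21,6)·2^(1−C(6,2)) = 6783/2048 ≈ 3.312.


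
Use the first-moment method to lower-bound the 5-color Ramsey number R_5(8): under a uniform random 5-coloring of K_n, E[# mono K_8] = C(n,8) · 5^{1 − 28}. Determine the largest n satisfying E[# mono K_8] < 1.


We need C(n, 8) · 5^{1 − 28} < 1, i.e. C(n, 8) < 5^{28 − 1} = 7450580596923828125.
Check values of n near the boundary:
  n = 860: C(860, 8) = 7182671140665308145; 7182671140665308145 < 7450580596923828125? YES
  n = 861: C(861, 8) = 7250034996615275865; 7250034996615275865 < 7450580596923828125? YES
  n = 862: C(862, 8) = 7317951015318931845; 7317951015318931845 < 7450580596923828125? YES
  n = 863: C(863, 8) = 7386423071602617757; 7386423071602617757 < 7450580596923828125? YES
  n = 864: C(864, 8) = 7455455062926006708; 7455455062926006708 < 7450580596923828125? NO
The largest n with C(n, 8) < 7450580596923828125 is n = 863 (where E[X] = 7386423071602617757/7450580596923828125 ≈ 0.9914). Hence R_5(8) > 863, i.e. R_5(8) ≥ 864.

Largest n = 863; hence R_5(8) > 863.


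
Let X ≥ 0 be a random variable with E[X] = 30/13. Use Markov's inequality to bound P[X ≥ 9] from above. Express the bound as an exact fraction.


μ = E[X] = 30/13, a = 9.
Markov: P[X ≥ 9] ≤ μ/a = (30/13)/9 = 10/39.
Numerically: ≈ 0.256.
(Since a = 9 > μ = 2.308, the bound 10/39 is < 1 and informative.)

P[X ≥ 9] ≤ 10/39 ≈ 0.256.


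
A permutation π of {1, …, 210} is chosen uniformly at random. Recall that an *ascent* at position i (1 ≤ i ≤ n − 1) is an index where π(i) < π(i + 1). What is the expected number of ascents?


Write X = Σ X_I over i = 1, …, 209, with X_I the indicator of one ascent.
There are 209 indicators.
For each fixed i, the pair (π(i), π(i+1)) is a uniformly random ordered pair of distinct values from {1, …, 210}; by symmetry P[π(i) < π(i+1)] = 1/2.
By linearity: E[X] = 209 · (1/2) = (210 − 1) · (1/2) = 209/2 ≈ 104.5000.

E[X] = 209/2 = 104.5000.


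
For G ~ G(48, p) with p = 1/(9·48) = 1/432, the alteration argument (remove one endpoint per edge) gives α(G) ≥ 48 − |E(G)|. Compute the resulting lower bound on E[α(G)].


E[|E(G)|] = C(48, 2)·p = 1128 · (1/432) = 47/18.
E[α(G)] ≥ n − E[|E(G)|] = 48 − 47/18 = 817/18.
Numerically: ≈ 45.3889.
(This is only a lower bound; the true E[α(G)] may be larger.)

E[α(G)] ≥ 817/18 ≈ 45.3889.


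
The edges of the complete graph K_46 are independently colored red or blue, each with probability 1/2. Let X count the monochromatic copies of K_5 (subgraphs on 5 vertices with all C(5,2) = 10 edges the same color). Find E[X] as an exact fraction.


Let X = Σ_S X_S over the C(46, 5) = 1370754 subsets S of size 5, where X_S = 1 if the K_5 on S is monochromatic.
For a fixed S, the K_5 on S has C(5, 2) = 10 edges. P[all 10 edges red] = (1/2)^10, and likewise for blue, so P[monochromatic] = 2·(1/2)^10 = 2^{1 − 10} = 1/512.
Summing: E[X] = C(46, 5) · 2^{1 − 10} = 1370754 · 1/512 = 685377/256.
Numerically: E[X] ≈ 2677.253906.

E[X] = C(46,5)·2^(1−C(5,2)) = 685377/256 ≈ 2677.253906.


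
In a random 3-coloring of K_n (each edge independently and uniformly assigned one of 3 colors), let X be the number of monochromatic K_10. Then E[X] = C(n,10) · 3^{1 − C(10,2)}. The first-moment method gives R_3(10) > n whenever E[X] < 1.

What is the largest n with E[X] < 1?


We need C(n, 10) · 3^{1 − 45} < 1, i.e. C(n, 10) < 3^{45 − 1} = 984770902183611232881.
Check values of n near the boundary:
  n = 569: C(569, 10) = 905357721286137524328; 905357721286137524328 < 984770902183611232881? YES
  n = 570: C(570, 10) = 921524823451961408691; 921524823451961408691 < 984770902183611232881? YES
  n = 571: C(571, 10) = 937951290893172842001; 937951290893172842001 < 984770902183611232881? YES
  n = 572: C(572, 10) = 954640815642161682606; 954640815642161682606 < 984770902183611232881? YES
  n = 573: C(573, 10) = 971597135635805762226; 971597135635805762226 < 984770902183611232881? YES
  n = 574: C(574, 10) = 988824035203816502691; 988824035203816502691 < 984770902183611232881? NO
  n = 575: C(575, 10) = 1006325345561406175305; 1006325345561406175305 < 984770902183611232881? NO
  n = 576: C(576, 10) = 1024104945306307344480; 1024104945306307344480 < 984770902183611232881? NO
The largest n with C(n, 10) < 984770902183611232881 is n = 573 (where E[X] = 35985079097622435638/36472996377170786403 ≈ 0.9866225). Hence R_3(10) > 573, i.e. R_3(10) ≥ 574.

Largest n = 573; hence R_3(10) > 573.


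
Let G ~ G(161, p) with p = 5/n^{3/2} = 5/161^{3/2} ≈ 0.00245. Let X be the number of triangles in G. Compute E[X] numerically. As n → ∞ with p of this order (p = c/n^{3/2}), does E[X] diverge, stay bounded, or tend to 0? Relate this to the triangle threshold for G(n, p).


Number of potential triangles: C(161, 3) = 682640.
Each occurs with probability p³ ≈ (0.00245)³ ≈ 1.46620e-08.
By linearity: E[X] = C(161, 3)·p³ ≈ 682640 · 1.46620e-08 ≈ 0.010.
Since α = 3/2 > 1, p = c/n^{3/2} = o(1/n) is below the triangle threshold p ~ 1/n. Asymptotically E[X] ~ (c³/6)·n^{3(1−α)} = (5³/6)·n^{-1.5} → 0, so by Markov's inequality G has no triangles w.h.p.

E[X] ≈ 0.010; in regime p = Θ(1/n^{3/2}) E[X] tends to 0 (below the triangle threshold p ~ 1/n).


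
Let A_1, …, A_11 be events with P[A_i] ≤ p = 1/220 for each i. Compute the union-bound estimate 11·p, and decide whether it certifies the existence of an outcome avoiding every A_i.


Union bound: P[∪_{i=1}^{11} A_i] ≤ Σ_i P[A_i] ≤ 11·p = 11·(1/220) = 1/20.
Numerically: 1/20 ≈ 0.050000.
Is 1/20 < 1? YES.
Since P[∪ A_i] ≤ 1/20 < 1, the complement has P[∩ A_i^c] ≥ 1 − 1/20 = 19/20 > 0, so some outcome avoids every A_i.

11·p = 1/20 ≈ 0.050000; existence CERTIFIED by the union bound.


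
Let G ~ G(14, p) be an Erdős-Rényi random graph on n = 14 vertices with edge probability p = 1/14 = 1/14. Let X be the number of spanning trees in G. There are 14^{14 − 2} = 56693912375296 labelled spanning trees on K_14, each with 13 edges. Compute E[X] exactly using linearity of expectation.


K_14 has 14^{14 − 2} = 56693912375296 labelled spanning trees.
For each such spanning tree H, let X_H = 1 if all 13 edges of H are present in G. Then P[X_H = 1] = p^{13} = (1/14)^{13} = 1/793714773254144.
By linearity: E[X] = Σ_H E[X_H] = 56693912375296 · p^{13} = 56693912375296 · 1/793714773254144 = 1/14.
Numerically: E[X] ≈ 0.0714.

E[X] = 56693912375296 · (1/14)^{13} = 1/14 ≈ 0.0714.


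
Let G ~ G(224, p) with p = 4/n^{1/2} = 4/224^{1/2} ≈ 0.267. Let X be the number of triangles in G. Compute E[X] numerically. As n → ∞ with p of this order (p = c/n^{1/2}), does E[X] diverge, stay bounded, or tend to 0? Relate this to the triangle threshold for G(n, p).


Number of potential triangles: C(224, 3) = 1848224.
Each occurs with probability p³ ≈ (0.267)³ ≈ 1.90901e-02.
By linearity: E[X] = C(224, 3)·p³ ≈ 1848224 · 1.90901e-02 ≈ 35282.760.
Since α = 1/2 < 1, p = c/n^{1/2} ≫ 1/n is above the triangle threshold p ~ 1/n. Asymptotically E[X] ~ (c³/6)·n^{3(1−α)} = (4³/6)·n^{1.5} → ∞; triangles are abundant w.h.p.

E[X] ≈ 35282.760; in regime p = Θ(1/n^{1/2}) E[X] diverges (above the triangle threshold p ~ 1/n).


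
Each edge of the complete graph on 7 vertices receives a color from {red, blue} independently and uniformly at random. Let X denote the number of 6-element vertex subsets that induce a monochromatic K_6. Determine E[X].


Let X = Σ_S X_S over the C(7, 6) = 7 subsets S of size 6, where X_S = 1 if the K_6 on S is monochromatic.
For a fixed S, the K_6 on S has C(6, 2) = 15 edges. P[all 15 edges red] = (1/2)^15, and likewise for blue, so P[monochromatic] = 2·(1/2)^15 = 2^{1 − 15} = 1/16384.
By linearity of expectation: E[X] = C(7, 6) · 2^{1 − 15} = 7 · 1/16384 = 7/16384.
Numerically: E[X] ≈ 0.0004.

E[X] = C(7,6)·2^(1−C(6,2)) = 7/16384 ≈ 0.0004.


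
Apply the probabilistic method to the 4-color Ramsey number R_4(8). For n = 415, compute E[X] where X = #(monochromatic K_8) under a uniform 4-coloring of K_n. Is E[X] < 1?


E[X] = C(415, 8) · 4^{1 − 28} = 20388455694719685 · 4^{−27} = 20388455694719685/18014398509481984.
As a reduced fraction: E[X] = 20388455694719685/18014398509481984 ≈ 1.131787.
Is E[X] < 1? NO.
Since E[X] ≥ 1, the first-moment bound is inconclusive at n = 415; it does NOT by itself certify R_4(8) > 415.

E[X] = 20388455694719685/18014398509481984 ≈ 1.131787; E[X] ≥ 1; first-moment method inconclusive here.


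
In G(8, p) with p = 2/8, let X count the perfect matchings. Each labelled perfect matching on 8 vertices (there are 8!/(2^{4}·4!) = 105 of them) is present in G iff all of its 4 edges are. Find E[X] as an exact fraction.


K_8 has 8!/(2^{4}·4!) = 105 labelled perfect matchings.
For each such perfect matching H, let X_H = 1 if all 4 edges of H are present in G. Then P[X_H = 1] = p^{4} = (1/4)^{4} = 1/256.
By linearity of expectation: E[X] = Σ_H E[X_H] = 105 · p^{4} = 105 · 1/256 = 105/256.
Numerically: E[X] ≈ 0.4102.

E[X] = 105 · (1/4)^{4} = 105/256 ≈ 0.4102.


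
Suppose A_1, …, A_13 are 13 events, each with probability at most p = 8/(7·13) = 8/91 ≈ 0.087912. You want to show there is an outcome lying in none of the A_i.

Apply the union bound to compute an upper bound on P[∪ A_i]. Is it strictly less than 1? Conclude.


Union bound: P[∪_{i=1}^{13} A_i] ≤ Σ_i P[A_i] ≤ 13·p = 13·(8/91) = 8/7.
Numerically: 8/7 ≈ 1.142857.
Is 8/7 < 1? NO.
Since the bound 8/7 is ≥ 1, the union bound is uninformative here; it does NOT by itself certify existence.

13·p = 8/7 ≈ 1.142857; existence NOT certified by the union bound.


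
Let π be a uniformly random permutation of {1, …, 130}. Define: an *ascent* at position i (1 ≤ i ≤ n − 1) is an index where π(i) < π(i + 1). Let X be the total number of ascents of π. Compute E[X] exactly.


Write X = Σ X_I over i = 1, …, 129, with X_I the indicator of one ascent.
There are 129 indicators.
For each fixed i, the pair (π(i), π(i+1)) is a uniformly random ordered pair of distinct values from {1, …, 130}; by symmetry P[π(i) < π(i+1)] = 1/2.
By linearity: E[X] = 129 · (1/2) = (130 − 1) · (1/2) = 129/2 ≈ 64.50000.

E[X] = 129/2 = 64.50000.


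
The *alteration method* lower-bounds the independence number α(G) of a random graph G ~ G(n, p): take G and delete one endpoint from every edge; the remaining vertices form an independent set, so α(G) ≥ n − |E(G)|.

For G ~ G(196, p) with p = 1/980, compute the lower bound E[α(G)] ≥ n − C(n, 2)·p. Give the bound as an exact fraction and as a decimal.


E[|E(G)|] = C(196, 2)·p = 19110 · (1/980) = 39/2.
E[α(G)] ≥ n − E[|E(G)|] = 196 − 39/2 = 353/2.
Numerically: ≈ 176.500.
(This is only a lower bound; the true E[α(G)] may be larger.)

E[α(G)] ≥ 353/2 ≈ 176.500.


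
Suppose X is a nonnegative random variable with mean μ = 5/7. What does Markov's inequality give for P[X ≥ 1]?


μ = E[X] = 5/7, a = 1.
Markov: P[X ≥ 1] ≤ μ/a = (5/7)/1 = 5/7.
Numerically: ≈ 0.7143.
(Since a = 1 > μ = 0.7143, the bound 5/7 is < 1 and informative.)

P[X ≥ 1] ≤ 5/7 ≈ 0.7143.


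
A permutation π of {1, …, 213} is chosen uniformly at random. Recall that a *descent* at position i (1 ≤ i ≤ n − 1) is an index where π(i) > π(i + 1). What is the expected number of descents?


Write X = Σ X_I over i = 1, …, 212, with X_I the indicator of one descent.
There are 212 indicators.
For each fixed i, the pair (π(i), π(i+1)) is a uniformly random ordered pair of distinct values from {1, …, 213}; by symmetry P[π(i) > π(i+1)] = 1/2.
By linearity: E[X] = 212 · (1/2) = (213 − 1) · (1/2) = 106 ≈ 106.000.

E[X] = 106 = 106.000.


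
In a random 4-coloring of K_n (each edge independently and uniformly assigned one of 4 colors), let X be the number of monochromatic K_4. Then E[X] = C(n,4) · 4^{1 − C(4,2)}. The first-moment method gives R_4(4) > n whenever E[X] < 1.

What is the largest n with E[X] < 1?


We need C(n, 4) · 4^{1 − 6} < 1, i.e. C(n, 4) < 4^{6 − 1} = 1024.
Check values of n near the boundary:
  n = 10: C(10, 4) = 210; 210 < 1024? YES
  n = 11: C(11, 4) = 330; 330 < 1024? YES
  n = 12: C(12, 4) = 495; 495 < 1024? YES
  n = 13: C(13, 4) = 715; 715 < 1024? YES
  n = 14: C(14, 4) = 1001; 1001 < 1024? YES
  n = 15: C(15, 4) = 1365; 1365 < 1024? NO
  n = 16: C(16, 4) = 1820; 1820 < 1024? NO
  n = 17: C(17, 4) = 2380; 2380 < 1024? NO
The largest n with C(n, 4) < 1024 is n = 14 (where E[X] = 1001/1024 ≈ 0.9775). Hence R_4(4) > 14, i.e. R_4(4) ≥ 15.

Largest n = 14; hence R_4(4) > 14.


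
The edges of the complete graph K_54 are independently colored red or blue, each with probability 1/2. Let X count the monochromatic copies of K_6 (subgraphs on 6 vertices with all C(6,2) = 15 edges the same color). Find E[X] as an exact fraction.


Let X = Σ_S X_S over the C(54, 6) = 25827165 subsets S of size 6, where X_S = 1 if the K_6 on S is monochromatic.
For a fixed S, the K_6 on S has C(6, 2) = 15 edges. P[all 15 edges red] = (1/2)^15, and likewise for blue, so P[monochromatic] = 2·(1/2)^15 = 2^{1 − 15} = 1/16384.
Summing: E[X] = C(54, 6) · 2^{1 − 15} = 25827165 · 1/16384 = 25827165/16384.
Numerically: E[X] ≈ 1576.3651.

E[X] = C(54,6)·2^(1−C(6,2)) = 25827165/16384 ≈ 1576.3651.


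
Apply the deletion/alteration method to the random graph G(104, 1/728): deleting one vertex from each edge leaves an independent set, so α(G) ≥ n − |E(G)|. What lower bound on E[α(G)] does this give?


E[|E(G)|] = C(104, 2)·p = 5356 · (1/728) = 103/14.
E[α(G)] ≥ n − E[|E(G)|] = 104 − 103/14 = 1353/14.
Numerically: ≈ 96.6429.
(This is only a lower bound; the true E[α(G)] may be larger.)

E[α(G)] ≥ 1353/14 ≈ 96.6429.


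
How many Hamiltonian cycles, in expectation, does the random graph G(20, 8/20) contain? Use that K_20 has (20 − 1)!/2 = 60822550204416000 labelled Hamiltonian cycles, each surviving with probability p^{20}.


K_20 has (20 − 1)!/2 = 60822550204416000 labelled Hamiltonian cycles.
For each such Hamiltonian cycle H, let X_H = 1 if all 20 edges of H are present in G. Then P[X_H = 1] = p^{20} = (2/5)^{20} = 1048576/95367431640625.
By linearity of expectation: E[X] = Σ_H E[X_H] = 60822550204416000 · p^{20} = 60822550204416000 · 1048576/95367431640625 = 510216531225165692928/762939453125.
Numerically: E[X] ≈ 6.6875e+08.

E[X] = 60822550204416000 · (2/5)^{20} = 510216531225165692928/762939453125 ≈ 6.6875e+08.


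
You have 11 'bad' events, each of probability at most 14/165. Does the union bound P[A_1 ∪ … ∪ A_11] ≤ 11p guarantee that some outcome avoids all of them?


Union bound: P[∪_{i=1}^{11} A_i] ≤ Σ_i P[A_i] ≤ 11·p = 11·(14/165) = 14/15.
Numerically: 14/15 ≈ 0.933333.
Is 14/15 < 1? YES.
Since P[∪ A_i] ≤ 14/15 < 1, the complement has P[∩ A_i^c] ≥ 1 − 14/15 = 1/15 > 0, so some outcome avoids every A_i.

11·p = 14/15 ≈ 0.933333; existence CERTIFIED by the union bound.


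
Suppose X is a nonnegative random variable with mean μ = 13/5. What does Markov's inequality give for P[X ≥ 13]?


μ = E[X] = 13/5, a = 13.
Markov: P[X ≥ 13] ≤ μ/a = (13/5)/13 = 1/5.
Numerically: ≈ 0.200.
(Since a = 13 > μ = 2.600, the bound 1/5 is < 1 and informative.)

P[X ≥ 13] ≤ 1/5 ≈ 0.200.


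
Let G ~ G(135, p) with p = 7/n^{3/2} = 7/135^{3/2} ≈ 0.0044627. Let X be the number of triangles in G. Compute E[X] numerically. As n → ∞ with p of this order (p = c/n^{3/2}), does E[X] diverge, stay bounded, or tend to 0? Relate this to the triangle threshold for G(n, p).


Number of potential triangles: C(135, 3) = 400995.
Each occurs with probability p³ ≈ (0.0044627)³ ≈ 8.88775679e-08.
By linearity: E[X] = C(135, 3)·p³ ≈ 400995 · 8.88775679e-08 ≈ 0.035639.
Since α = 3/2 > 1, p = c/n^{3/2} = o(1/n) is below the triangle threshold p ~ 1/n. Asymptotically E[X] ~ (c³/6)·n^{3(1−α)} = (7³/6)·n^{-1.5} → 0, so by Markov's inequality G has no triangles w.h.p.

E[X] ≈ 0.035639; in regime p = Θ(1/n^{3/2}) E[X] tends to 0 (below the triangle threshold p ~ 1/n).


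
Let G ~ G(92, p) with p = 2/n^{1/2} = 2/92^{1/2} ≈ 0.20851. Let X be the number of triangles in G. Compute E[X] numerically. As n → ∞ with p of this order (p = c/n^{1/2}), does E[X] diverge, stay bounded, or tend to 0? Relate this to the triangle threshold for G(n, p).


Number of potential triangles: C(92, 3) = 125580.
Each occurs with probability p³ ≈ (0.20851)³ ≈ 9.0658441e-03.
By linearity: E[X] = C(92, 3)·p³ ≈ 125580 · 9.0658441e-03 ≈ 1138.48870.
Since α = 1/2 < 1, p = c/n^{1/2} ≫ 1/n is above the triangle threshold p ~ 1/n. Asymptotically E[X] ~ (c³/6)·n^{3(1−α)} = (2³/6)·n^{1.5} → ∞; triangles are abundant w.h.p.

E[X] ≈ 1138.48870; in regime p = Θ(1/n^{1/2}) E[X] diverges (above the triangle threshold p ~ 1/n).


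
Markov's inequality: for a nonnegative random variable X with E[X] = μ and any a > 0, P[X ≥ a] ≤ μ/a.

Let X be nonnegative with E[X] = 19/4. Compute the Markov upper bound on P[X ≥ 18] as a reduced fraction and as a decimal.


μ = E[X] = 19/4, a = 18.
Markov: P[X ≥ 18] ≤ μ/a = (19/4)/18 = 19/72.
Numerically: ≈ 0.264.
(Since a = 18 > μ = 4.750, the bound 19/72 is < 1 and informative.)

P[X ≥ 18] ≤ 19/72 ≈ 0.264.


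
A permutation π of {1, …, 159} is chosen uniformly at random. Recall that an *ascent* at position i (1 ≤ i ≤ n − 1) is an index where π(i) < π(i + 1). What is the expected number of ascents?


Write X = Σ X_I over i = 1, …, 158, with X_I the indicator of one ascent.
There are 158 indicators.
For each fixed i, the pair (π(i), π(i+1)) is a uniformly random ordered pair of distinct values from {1, …, 159}; by symmetry P[π(i) < π(i+1)] = 1/2.
By linearity: E[X] = 158 · (1/2) = (159 − 1) · (1/2) = 79 ≈ 79.0000.

E[X] = 79 = 79.0000.


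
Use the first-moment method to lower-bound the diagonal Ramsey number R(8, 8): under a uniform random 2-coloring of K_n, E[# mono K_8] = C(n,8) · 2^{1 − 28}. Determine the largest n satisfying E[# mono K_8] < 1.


We need C(n, 8) · 2^{1 − 28} < 1, i.e. C(n, 8) < 2^{28 − 1} = 134217728.
Check values of n near the boundary:
  n = 40: C(40, 8) = 76904685; 76904685 < 134217728? YES
  n = 41: C(41, 8) = 95548245; 95548245 < 134217728? YES
  n = 42: C(42, 8) = 118030185; 118030185 < 134217728? YES
  n = 43: C(43, 8) = 145008513; 145008513 < 134217728? NO
  n = 44: C(44, 8) = 177232627; 177232627 < 134217728? NO
  n = 45: C(45, 8) = 215553195; 215553195 < 134217728? NO
The largest n with C(n, 8) < 134217728 is n = 42 (where E[X] = 118030185/134217728 ≈ 0.8793934). Hence R(8, 8) > 42, i.e. R(8, 8) ≥ 43.

Largest n = 42; hence R(8, 8) > 42.


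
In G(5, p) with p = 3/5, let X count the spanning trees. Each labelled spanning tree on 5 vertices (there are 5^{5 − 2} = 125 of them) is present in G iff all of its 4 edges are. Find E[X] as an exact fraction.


K_5 has 5^{5 − 2} = 125 labelled spanning trees.
For each such spanning tree H, let X_H = 1 if all 4 edges of H are present in G. Then P[X_H = 1] = p^{4} = (3/5)^{4} = 81/625.
By linearity: E[X] = Σ_H E[X_H] = 125 · p^{4} = 125 · 81/625 = 81/5.
Numerically: E[X] ≈ 16.2.

E[X] = 125 · (3/5)^{4} = 81/5 ≈ 16.2.


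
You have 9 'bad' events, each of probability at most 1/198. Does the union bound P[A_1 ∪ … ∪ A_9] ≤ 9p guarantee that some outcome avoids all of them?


Union bound: P[∪_{i=1}^{9} A_i] ≤ Σ_i P[A_i] ≤ 9·p = 9·(1/198) = 1/22.
Numerically: 1/22 ≈ 0.04545.
Is 1/22 < 1? YES.
Since P[∪ A_i] ≤ 1/22 < 1, the complement has P[∩ A_i^c] ≥ 1 − 1/22 = 21/22 > 0, so some outcome avoids every A_i.

9·p = 1/22 ≈ 0.04545; existence CERTIFIED by the union bound.


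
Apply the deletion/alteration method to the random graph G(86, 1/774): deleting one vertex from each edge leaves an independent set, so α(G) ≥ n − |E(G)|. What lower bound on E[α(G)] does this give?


E[|E(G)|] = C(86, 2)·p = 3655 · (1/774) = 85/18.
E[α(G)] ≥ n − E[|E(G)|] = 86 − 85/18 = 1463/18.
Numerically: ≈ 81.2778.
(This is only a lower bound; the true E[α(G)] may be larger.)

E[α(G)] ≥ 1463/18 ≈ 81.2778.


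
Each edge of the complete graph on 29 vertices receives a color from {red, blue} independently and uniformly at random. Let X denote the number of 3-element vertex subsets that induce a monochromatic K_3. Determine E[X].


Let X = Σ_S X_S over the C(29, 3) = 3654 subsets S of size 3, where X_S = 1 if the K_3 on S is monochromatic.
For a fixed S, the K_3 on S has C(3, 2) = 3 edges. P[all 3 edges red] = (1/2)^3, and likewise for blue, so P[monochromatic] = 2·(1/2)^3 = 2^{1 − 3} = 1/4.
Summing: E[X] = C(29, 3) · 2^{1 − 3} = 3654 · 1/4 = 1827/2.
Numerically: E[X] ≈ 913.500.

E[X] = C(29,3)·2^(1−C(3,2)) = 1827/2 ≈ 913.500.


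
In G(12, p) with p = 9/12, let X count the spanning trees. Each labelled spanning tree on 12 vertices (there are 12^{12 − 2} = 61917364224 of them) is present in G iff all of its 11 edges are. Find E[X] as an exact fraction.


K_12 has 12^{12 − 2} = 61917364224 labelled spanning trees.
For each such spanning tree H, let X_H = 1 if all 11 edges of H are present in G. Then P[X_H = 1] = p^{11} = (3/4)^{11} = 177147/4194304.
By linearity of expectation: E[X] = Σ_H E[X_H] = 61917364224 · p^{11} = 61917364224 · 177147/4194304 = 10460353203/4.
Numerically: E[X] ≈ 2.615e+09.

E[X] = 61917364224 · (3/4)^{11} = 10460353203/4 ≈ 2.615e+09.


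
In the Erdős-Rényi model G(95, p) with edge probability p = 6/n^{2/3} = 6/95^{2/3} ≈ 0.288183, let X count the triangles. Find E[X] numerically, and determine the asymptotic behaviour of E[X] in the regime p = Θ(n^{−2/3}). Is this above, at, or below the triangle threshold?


Number of potential triangles: C(95, 3) = 138415.
Each occurs with probability p³ ≈ (0.288183)³ ≈ 2.39335180e-02.
By linearity: E[X] = C(95, 3)·p³ ≈ 138415 · 2.39335180e-02 ≈ 3312.757895.
Since α = 2/3 < 1, p = c/n^{2/3} ≫ 1/n is above the triangle threshold p ~ 1/n. Asymptotically E[X] ~ (c³/6)·n^{3(1−α)} = (6³/6)·n^{1} → ∞; triangles are abundant w.h.p.

E[X] ≈ 3312.757895; in regime p = Θ(1/n^{2/3}) E[X] diverges (above the triangle threshold p ~ 1/n).


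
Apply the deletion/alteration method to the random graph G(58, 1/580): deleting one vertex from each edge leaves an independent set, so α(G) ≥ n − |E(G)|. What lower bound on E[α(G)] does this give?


E[|E(G)|] = C(58, 2)·p = 1653 · (1/580) = 57/20.
E[α(G)] ≥ n − E[|E(G)|] = 58 − 57/20 = 1103/20.
Numerically: ≈ 55.150000.
(This is only a lower bound; the true E[α(G)] may be larger.)

E[α(G)] ≥ 1103/20 ≈ 55.150000.


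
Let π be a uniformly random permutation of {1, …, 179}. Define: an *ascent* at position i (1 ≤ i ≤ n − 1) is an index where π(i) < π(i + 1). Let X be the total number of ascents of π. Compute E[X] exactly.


Write X = Σ X_I over i = 1, …, 178, with X_I the indicator of one ascent.
There are 178 indicators.
For each fixed i, the pair (π(i), π(i+1)) is a uniformly random ordered pair of distinct values from {1, …, 179}; by symmetry P[π(i) < π(i+1)] = 1/2.
By linearity: E[X] = 178 · (1/2) = (179 − 1) · (1/2) = 89 ≈ 89.00000.

E[X] = 89 = 89.00000.


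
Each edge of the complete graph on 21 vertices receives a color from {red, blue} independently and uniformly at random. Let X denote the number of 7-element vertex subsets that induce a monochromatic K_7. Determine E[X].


Let X = Σ_S X_S over the C(21, 7) = 116280 subsets S of size 7, where X_S = 1 if the K_7 on S is monochromatic.
For a fixed S, the K_7 on S has C(7, 2) = 21 edges. P[all 21 edges red] = (1/2)^21, and likewise for blue, so P[monochromatic] = 2·(1/2)^21 = 2^{1 − 21} = 1/1048576.
Summing: E[X] = C(21, 7) · 2^{1 − 21} = 116280 · 1/1048576 = 14535/131072.
Numerically: E[X] ≈ 0.111.

E[X] = C(21,7)·2^(1−C(7,2)) = 14535/131072 ≈ 0.111.


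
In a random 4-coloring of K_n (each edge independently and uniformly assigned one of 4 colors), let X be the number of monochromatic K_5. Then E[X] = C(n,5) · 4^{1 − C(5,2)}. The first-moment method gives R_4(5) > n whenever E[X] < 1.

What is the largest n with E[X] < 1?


We need C(n, 5) · 4^{1 − 10} < 1, i.e. C(n, 5) < 4^{10 − 1} = 262144.
Check values of n near the boundary:
  n = 29: C(29, 5) = 118755; 118755 < 262144? YES
  n = 30: C(30, 5) = 142506; 142506 < 262144? YES
  n = 31: C(31, 5) = 169911; 169911 < 262144? YES
  n = 32: C(32, 5) = 201376; 201376 < 262144? YES
  n = 33: C(33, 5) = 237336; 237336 < 262144? YES
  n = 34: C(34, 5) = 278256; 278256 < 262144? NO
The largest n with C(n, 5) < 262144 is n = 33 (where E[X] = 29667/32768 ≈ 0.90536). Hence R_4(5) > 33, i.e. R_4(5) ≥ 34.

Largest n = 33; hence R_4(5) > 33.


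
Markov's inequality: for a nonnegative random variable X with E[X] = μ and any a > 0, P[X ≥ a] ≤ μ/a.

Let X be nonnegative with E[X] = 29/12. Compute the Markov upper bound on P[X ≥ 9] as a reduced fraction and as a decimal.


μ = E[X] = 29/12, a = 9.
Markov: P[X ≥ 9] ≤ μ/a = (29/12)/9 = 29/108.
Numerically: ≈ 0.268519.
(Since a = 9 > μ = 2.416667, the bound 29/108 is < 1 and informative.)

P[X ≥ 9] ≤ 29/108 ≈ 0.268519.


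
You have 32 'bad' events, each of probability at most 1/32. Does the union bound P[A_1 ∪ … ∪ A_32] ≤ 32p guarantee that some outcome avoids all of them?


Union bound: P[∪_{i=1}^{32} A_i] ≤ Σ_i P[A_i] ≤ 32·p = 32·(1/32) = 1.
Numerically: 1 ≈ 1.0000.
Is 1 < 1? NO.
Since the bound 1 is ≥ 1, the union bound is uninformative here; it does NOT by itself certify existence.

32·p = 1 ≈ 1.0000; existence NOT certified by the union bound.


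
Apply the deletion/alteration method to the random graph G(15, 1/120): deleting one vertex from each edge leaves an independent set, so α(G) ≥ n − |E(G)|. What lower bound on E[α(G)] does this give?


E[|E(G)|] = C(15, 2)·p = 105 · (1/120) = 7/8.
E[α(G)] ≥ n − E[|E(G)|] = 15 − 7/8 = 113/8.
Numerically: ≈ 14.125000.
(This is only a lower bound; the true E[α(G)] may be larger.)

E[α(G)] ≥ 113/8 ≈ 14.125000.


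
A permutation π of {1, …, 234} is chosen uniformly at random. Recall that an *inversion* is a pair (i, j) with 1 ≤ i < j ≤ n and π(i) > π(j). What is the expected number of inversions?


Write X = Σ X_I over the C(234, 2) = 27261 pairs i < j, with X_I the indicator of one inversion.
There are 27261 indicators.
For each fixed pair i < j, the values π(i) and π(j) are two distinct elements of {1, …, 234} in uniformly random order; by symmetry P[π(i) > π(j)] = 1/2.
By linearity: E[X] = 27261 · (1/2) = C(234, 2) · (1/2) = 27261/2 = 27261/2 ≈ 13630.5000.

E[X] = 27261/2 = 13630.5000.


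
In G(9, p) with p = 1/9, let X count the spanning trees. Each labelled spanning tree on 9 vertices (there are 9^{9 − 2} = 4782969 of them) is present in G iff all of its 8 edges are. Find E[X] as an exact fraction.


K_9 has 9^{9 − 2} = 4782969 labelled spanning trees.
For each such spanning tree H, let X_H = 1 if all 8 edges of H are present in G. Then P[X_H = 1] = p^{8} = (1/9)^{8} = 1/43046721.
By linearity: E[X] = Σ_H E[X_H] = 4782969 · p^{8} = 4782969 · 1/43046721 = 1/9.
Numerically: E[X] ≈ 0.1111.

E[X] = 4782969 · (1/9)^{8} = 1/9 ≈ 0.1111.


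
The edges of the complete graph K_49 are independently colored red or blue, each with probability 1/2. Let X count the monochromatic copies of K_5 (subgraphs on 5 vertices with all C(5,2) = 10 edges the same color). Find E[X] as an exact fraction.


Let X = Σ_S X_S over the C(49, 5) = 1906884 subsets S of size 5, where X_S = 1 if the K_5 on S is monochromatic.
For a fixed S, the K_5 on S has C(5, 2) = 10 edges. P[all 10 edges red] = (1/2)^10, and likewise for blue, so P[monochromatic] = 2·(1/2)^10 = 2^{1 − 10} = 1/512.
By linearity of expectation: E[X] = C(49, 5) · 2^{1 − 10} = 1906884 · 1/512 = 476721/128.
Numerically: E[X] ≈ 3724.382812.

E[X] = C(49,5)·2^(1−C(5,2)) = 476721/128 ≈ 3724.382812.


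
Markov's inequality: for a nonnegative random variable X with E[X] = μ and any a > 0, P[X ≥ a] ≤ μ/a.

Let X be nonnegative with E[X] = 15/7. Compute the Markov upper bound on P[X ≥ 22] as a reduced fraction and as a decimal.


μ = E[X] = 15/7, a = 22.
Markov: P[X ≥ 22] ≤ μ/a = (15/7)/22 = 15/154.
Numerically: ≈ 0.09740.
(Since a = 22 > μ = 2.14286, the bound 15/154 is < 1 and informative.)

P[X ≥ 22] ≤ 15/154 ≈ 0.09740.


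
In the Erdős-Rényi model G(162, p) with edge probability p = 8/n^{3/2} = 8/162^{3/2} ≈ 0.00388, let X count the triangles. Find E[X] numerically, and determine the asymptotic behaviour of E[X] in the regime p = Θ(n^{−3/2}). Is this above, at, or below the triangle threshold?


Number of potential triangles: C(162, 3) = 695520.
Each occurs with probability p³ ≈ (0.00388)³ ≈ 5.84053e-08.
By linearity: E[X] = C(162, 3)·p³ ≈ 695520 · 5.84053e-08 ≈ 0.041.
Since α = 3/2 > 1, p = c/n^{3/2} = o(1/n) is below the triangle threshold p ~ 1/n. Asymptotically E[X] ~ (c³/6)·n^{3(1−α)} = (8³/6)·n^{-1.5} → 0, so by Markov's inequality G has no triangles w.h.p.

E[X] ≈ 0.041; in regime p = Θ(1/n^{3/2}) E[X] tends to 0 (below the triangle threshold p ~ 1/n).


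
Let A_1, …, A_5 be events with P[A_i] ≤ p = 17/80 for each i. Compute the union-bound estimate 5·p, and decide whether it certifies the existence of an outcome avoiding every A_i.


Union bound: P[∪_{i=1}^{5} A_i] ≤ Σ_i P[A_i] ≤ 5·p = 5·(17/80) = 17/16.
Numerically: 17/16 ≈ 1.062.
Is 17/16 < 1? NO.
Since the bound 17/16 is ≥ 1, the union bound is uninformative here; it does NOT by itself certify existence.

5·p = 17/16 ≈ 1.062; existence NOT certified by the union bound.


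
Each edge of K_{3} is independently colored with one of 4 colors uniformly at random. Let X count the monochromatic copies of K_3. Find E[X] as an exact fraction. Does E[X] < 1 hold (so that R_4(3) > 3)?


E[X] = C(3, 3) · 4^{1 − 3} = 1 · 4^{−2} = 1/16.
As a reduced fraction: E[X] = 1/16 ≈ 0.062500.
Is E[X] < 1? YES.
Since E[X] < 1, there exists a 4-coloring of K_{3} with no monochromatic K_3; hence R_4(3) > 3.

E[X] = 1/16 ≈ 0.062500; E[X] < 1, so R_4(3) > 3.


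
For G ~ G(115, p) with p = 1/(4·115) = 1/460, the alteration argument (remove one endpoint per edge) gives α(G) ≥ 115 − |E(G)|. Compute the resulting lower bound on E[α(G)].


E[|E(G)|] = C(115, 2)·p = 6555 · (1/460) = 57/4.
E[α(G)] ≥ n − E[|E(G)|] = 115 − 57/4 = 403/4.
Numerically: ≈ 100.75000.
(This is only a lower bound; the true E[α(G)] may be larger.)

E[α(G)] ≥ 403/4 ≈ 100.75000.


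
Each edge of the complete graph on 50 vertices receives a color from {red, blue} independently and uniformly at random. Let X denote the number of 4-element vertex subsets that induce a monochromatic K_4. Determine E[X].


Let X = Σ_S X_S over the C(50, 4) = 230300 subsets S of size 4, where X_S = 1 if the K_4 on S is monochromatic.
For a fixed S, the K_4 on S has C(4, 2) = 6 edges. P[all 6 edges red] = (1/2)^6, and likewise for blue, so P[monochromatic] = 2·(1/2)^6 = 2^{1 − 6} = 1/32.
Summing: E[X] = C(50, 4) · 2^{1 − 6} = 230300 · 1/32 = 57575/8.
Numerically: E[X] ≈ 7196.875000.

E[X] = C(50,4)·2^(1−C(4,2)) = 57575/8 ≈ 7196.875000.
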